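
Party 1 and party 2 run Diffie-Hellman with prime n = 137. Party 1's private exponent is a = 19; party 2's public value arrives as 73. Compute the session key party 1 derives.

Shared key K = 73^19 mod 137.
73^1 ≡ 73 (mod 137)
73^2 = (73^1)^2 ≡ 73^2 = 5329 ≡ 123 (mod 137)
73^4 = (73^2)^2 ≡ 123^2 = 15129 ≡ 59 (mod 137)
73^8 = (73^4)^2 ≡ 59^2 = 3481 ≡ 56 (mod 137)
73^16 = (73^8)^2 ≡ 56^2 = 3136 ≡ 122 (mod 137)
73^19 = 73^16 · 73^2 · 73^1 ≡ 122 · 123 · 73 ≡ 123 (mod 137).

123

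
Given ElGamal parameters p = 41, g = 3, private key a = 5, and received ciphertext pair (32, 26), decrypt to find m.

29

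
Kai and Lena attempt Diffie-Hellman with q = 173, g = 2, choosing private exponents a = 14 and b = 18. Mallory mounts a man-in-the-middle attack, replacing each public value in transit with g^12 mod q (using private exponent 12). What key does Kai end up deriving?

119

Kai receives Mallory's public value M = 2^12 mod 173 instead of the honest one.
2^1 ≡ 2 (mod 173)
2^2 = (2^1)^2 ≡ 2^2 = 4 ≡ 4 (mod 173)
2^4 = (2^2)^2 ≡ 4^2 = 16 ≡ 16 (mod 173)
2^8 = (2^4)^2 ≡ 16^2 = 256 ≡ 83 (mod 173)
2^12 = 2^8 · 2^4 ≡ 83 · 16 ≡ 117 (mod 173).
So M = 117. Kai computes K = M^14 mod 173.
117^1 ≡ 117 (mod 173)
117^2 = (117^1)^2 ≡ 117^2 = 13689 ≡ 22 (mod 173)
117^4 = (117^2)^2 ≡ 22^2 = 484 ≡ 138 (mod 173)
117^8 = (117^4)^2 ≡ 138^2 = 19044 ≡ 14 (mod 173)
117^14 = 117^8 · 117^4 · 117^2 ≡ 14 · 138 · 22 ≡ 119 (mod 173).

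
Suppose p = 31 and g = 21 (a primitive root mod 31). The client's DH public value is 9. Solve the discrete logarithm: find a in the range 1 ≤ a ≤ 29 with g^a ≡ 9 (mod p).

28

Try successive powers of 21 modulo 31:
21^1 ≡ 21
21^2 ≡ 7
21^3 ≡ 23
21^4 ≡ 18
21^5 ≡ 6
21^6 ≡ 2
21^7 ≡ 11
21^8 ≡ 14
21^9 ≡ 15
21^10 ≡ 5
21^11 ≡ 12
21^12 ≡ 4
21^13 ≡ 22
21^14 ≡ 28
21^15 ≡ 30
21^16 ≡ 10
21^17 ≡ 24
21^18 ≡ 8
21^19 ≡ 13
21^20 ≡ 25
21^21 ≡ 29
21^22 ≡ 20
21^23 ≡ 17
21^24 ≡ 16
21^25 ≡ 26
21^26 ≡ 19
21^27 ≡ 27
21^28 ≡ 9
Found: a = 28.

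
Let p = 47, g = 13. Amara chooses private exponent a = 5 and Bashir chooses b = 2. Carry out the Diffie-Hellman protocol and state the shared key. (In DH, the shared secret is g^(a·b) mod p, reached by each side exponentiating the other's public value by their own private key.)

Amara sends A = g^a mod p = 13^5 mod 47.
13^1 ≡ 13 (mod 47)
13^2 = (13^1)^2 ≡ 13^2 = 169 ≡ 28 (mod 47)
13^4 = (13^2)^2 ≡ 28^2 = 784 ≡ 32 (mod 47)
13^5 = 13^4 · 13^1 ≡ 32 · 13 ≡ 40 (mod 47).
So A = 40. Bashir then computes K = A^b mod p = 40^2 mod 47.
40^1 ≡ 40 (mod 47)
40^2 = (40^1)^2 ≡ 40^2 = 1600 ≡ 2 (mod 47)

2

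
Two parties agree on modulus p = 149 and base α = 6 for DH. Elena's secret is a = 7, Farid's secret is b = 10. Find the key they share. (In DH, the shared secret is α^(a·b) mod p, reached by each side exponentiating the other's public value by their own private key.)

96

Elena sends A = α^a mod p = 6^7 mod 149.
6^1 ≡ 6 (mod 149)
6^2 = (6^1)^2 ≡ 6^2 = 36 ≡ 36 (mod 149)
6^4 = (6^2)^2 ≡ 36^2 = 1296 ≡ 104 (mod 149)
6^7 = 6^4 · 6^2 · 6^1 ≡ 104 · 36 · 6 ≡ 114 (mod 149).
So A = 114. Farid then computes K = A^b mod p = 114^10 mod 149.
114^1 ≡ 114 (mod 149)
114^2 = (114^1)^2 ≡ 114^2 = 12996 ≡ 33 (mod 149)
114^4 = (114^2)^2 ≡ 33^2 = 1089 ≡ 46 (mod 149)
114^8 = (114^4)^2 ≡ 46^2 = 2116 ≡ 30 (mod 149)
114^10 = 114^8 · 114^2 ≡ 30 · 33 ≡ 96 (mod 149).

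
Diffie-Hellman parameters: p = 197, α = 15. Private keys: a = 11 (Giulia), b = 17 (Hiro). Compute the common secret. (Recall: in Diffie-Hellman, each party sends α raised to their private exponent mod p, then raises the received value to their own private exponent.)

Hiro sends B = α^b mod p = 15^17 mod 197.
15^1 ≡ 15 (mod 197)
15^2 = (15^1)^2 ≡ 15^2 = 225 ≡ 28 (mod 197)
15^4 = (15^2)^2 ≡ 28^2 = 784 ≡ 193 (mod 197)
15^8 = (15^4)^2 ≡ 193^2 = 37249 ≡ 16 (mod 197)
15^16 = (15^8)^2 ≡ 16^2 = 256 ≡ 59 (mod 197)
15^17 = 15^16 · 15^1 ≡ 59 · 15 ≡ 97 (mod 197).
So B = 97. Giulia then computes K = B^a mod p = 97^11 mod 197.
97^1 ≡ 97 (mod 197)
97^2 = (97^1)^2 ≡ 97^2 = 9409 ≡ 150 (mod 197)
97^4 = (97^2)^2 ≡ 150^2 = 22500 ≡ 42 (mod 197)
97^8 = (97^4)^2 ≡ 42^2 = 1764 ≡ 188 (mod 197)
97^11 = 97^8 · 97^2 · 97^1 ≡ 188 · 150 · 97 ≡ 55 (mod 197).

55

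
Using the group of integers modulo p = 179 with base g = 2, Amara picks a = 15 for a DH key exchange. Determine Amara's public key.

Public value = 2^15 mod 179.
2^1 ≡ 2 (mod 179)
2^2 = (2^1)^2 ≡ 2^2 = 4 ≡ 4 (mod 179)
2^4 = (2^2)^2 ≡ 4^2 = 16 ≡ 16 (mod 179)
2^8 = (2^4)^2 ≡ 16^2 = 256 ≡ 77 (mod 179)
2^15 = 2^8 · 2^4 · 2^2 · 2^1 ≡ 77 · 16 · 4 · 2 ≡ 11 (mod 179).

11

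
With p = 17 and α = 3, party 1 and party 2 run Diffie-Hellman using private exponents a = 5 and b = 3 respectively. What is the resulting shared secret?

Party 1 sends A = α^a mod p = 3^5 mod 17.
3^1 ≡ 3 (mod 17)
3^2 = (3^1)^2 ≡ 3^2 = 9 ≡ 9 (mod 17)
3^4 = (3^2)^2 ≡ 9^2 = 81 ≡ 13 (mod 17)
3^5 = 3^4 · 3^1 ≡ 13 · 3 ≡ 5 (mod 17).
So A = 5. Party 2 then computes K = A^b mod p = 5^3 mod 17.
5^1 ≡ 5 (mod 17)
5^2 = (5^1)^2 ≡ 5^2 = 25 ≡ 8 (mod 17)
5^3 = 5^2 · 5^1 ≡ 8 · 5 ≡ 6 (mod 17).

6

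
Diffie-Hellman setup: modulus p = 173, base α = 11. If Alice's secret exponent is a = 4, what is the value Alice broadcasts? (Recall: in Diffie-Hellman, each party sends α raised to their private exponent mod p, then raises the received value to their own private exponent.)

109

Public value = 11^4 (mod 173).
11^1 ≡ 11 (mod 173)
11^2 = (11^1)^2 ≡ 11^2 = 121 ≡ 121 (mod 173)
11^4 = (11^2)^2 ≡ 121^2 = 14641 ≡ 109 (mod 173)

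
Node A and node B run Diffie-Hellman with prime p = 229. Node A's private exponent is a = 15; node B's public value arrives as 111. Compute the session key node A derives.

61

Shared key K = 111^15 mod 229.
111^1 ≡ 111 (mod 229)
111^2 = (111^1)^2 ≡ 111^2 = 12321 ≡ 184 (mod 229)
111^4 = (111^2)^2 ≡ 184^2 = 33856 ≡ 193 (mod 229)
111^8 = (111^4)^2 ≡ 193^2 = 37249 ≡ 151 (mod 229)
111^15 = 111^8 · 111^4 · 111^2 · 111^1 ≡ 151 · 193 · 184 · 111 ≡ 61 (mod 229).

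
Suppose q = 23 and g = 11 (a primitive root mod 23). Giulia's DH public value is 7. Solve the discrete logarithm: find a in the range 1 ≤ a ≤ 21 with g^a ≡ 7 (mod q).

Try successive powers of 11 modulo 23:
11^1 ≡ 11
11^2 ≡ 6
11^3 ≡ 20
11^4 ≡ 13
11^5 ≡ 5
11^6 ≡ 9
11^7 ≡ 7
Found: a = 7.

7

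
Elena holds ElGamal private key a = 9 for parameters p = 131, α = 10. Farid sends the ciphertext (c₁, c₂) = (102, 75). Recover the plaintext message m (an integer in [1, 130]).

62

Shared mask s = c₁^a mod p = 102^9 mod 131.
102^1 ≡ 102 (mod 131)
102^2 = (102^1)^2 ≡ 102^2 = 10404 ≡ 55 (mod 131)
102^4 = (102^2)^2 ≡ 55^2 = 3025 ≡ 12 (mod 131)
102^8 = (102^4)^2 ≡ 12^2 = 144 ≡ 13 (mod 131)
102^9 = 102^8 · 102^1 ≡ 13 · 102 ≡ 16 (mod 131).
So s = 16; s⁻¹ ≡ 41 (mod 131).
m = c₂ · s⁻¹ mod 131 = 75 · 41 mod 131 = 62.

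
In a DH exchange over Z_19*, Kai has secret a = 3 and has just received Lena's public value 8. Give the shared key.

Shared key K = 8^3 mod 19.
8^1 ≡ 8 (mod 19)
8^2 = (8^1)^2 ≡ 8^2 = 64 ≡ 7 (mod 19)
8^3 = 8^2 · 8^1 ≡ 7 · 8 ≡ 18 (mod 19).

18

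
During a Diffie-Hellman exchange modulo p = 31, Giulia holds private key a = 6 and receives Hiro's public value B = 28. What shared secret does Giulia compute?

Shared key K = 28^6 mod 31.
28^1 ≡ 28 (mod 31)
28^2 = (28^1)^2 ≡ 28^2 = 784 ≡ 9 (mod 31)
28^4 = (28^2)^2 ≡ 9^2 = 81 ≡ 19 (mod 31)
28^6 = 28^4 · 28^2 ≡ 19 · 9 ≡ 16 (mod 31).

16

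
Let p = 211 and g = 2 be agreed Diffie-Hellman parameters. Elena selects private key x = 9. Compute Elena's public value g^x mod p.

90

Public value = 2^9 mod 211.
2^1 ≡ 2 (mod 211)
2^2 = (2^1)^2 ≡ 2^2 = 4 ≡ 4 (mod 211)
2^4 = (2^2)^2 ≡ 4^2 = 16 ≡ 16 (mod 211)
2^8 = (2^4)^2 ≡ 16^2 = 256 ≡ 45 (mod 211)
2^9 = 2^8 · 2^1 ≡ 45 · 2 ≡ 90 (mod 211).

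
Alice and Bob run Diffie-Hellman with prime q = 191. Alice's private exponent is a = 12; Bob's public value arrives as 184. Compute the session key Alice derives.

Shared key K = 184^12 mod 191.
184^1 ≡ 184 (mod 191)
184^2 = (184^1)^2 ≡ 184^2 = 33856 ≡ 49 (mod 191)
184^4 = (184^2)^2 ≡ 49^2 = 2401 ≡ 109 (mod 191)
184^8 = (184^4)^2 ≡ 109^2 = 11881 ≡ 39 (mod 191)
184^12 = 184^8 · 184^4 ≡ 39 · 109 ≡ 49 (mod 191).

49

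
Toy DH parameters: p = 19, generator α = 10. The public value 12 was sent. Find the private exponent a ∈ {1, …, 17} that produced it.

3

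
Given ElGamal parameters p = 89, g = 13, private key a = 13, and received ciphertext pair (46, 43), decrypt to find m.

8

Shared mask s = c₁^a mod p = 46^13 mod 89.
46^1 ≡ 46 (mod 89)
46^2 = (46^1)^2 ≡ 46^2 = 2116 ≡ 69 (mod 89)
46^4 = (46^2)^2 ≡ 69^2 = 4761 ≡ 44 (mod 89)
46^8 = (46^4)^2 ≡ 44^2 = 1936 ≡ 67 (mod 89)
46^13 = 46^8 · 46^4 · 46^1 ≡ 67 · 44 · 46 ≡ 61 (mod 89).
So s = 61; s⁻¹ ≡ 54 (mod 89).
m = c₂ · s⁻¹ mod 89 = 43 · 54 mod 89 = 8.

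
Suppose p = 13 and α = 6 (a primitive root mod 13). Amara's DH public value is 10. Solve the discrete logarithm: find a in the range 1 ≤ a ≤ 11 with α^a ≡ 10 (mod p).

2

Try successive powers of 6 modulo 13:
6^1 ≡ 6
6^2 ≡ 10
Found: a = 2.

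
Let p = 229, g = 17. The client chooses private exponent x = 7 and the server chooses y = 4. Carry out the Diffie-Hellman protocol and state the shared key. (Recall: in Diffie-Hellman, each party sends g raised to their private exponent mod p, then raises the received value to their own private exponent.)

16

The server sends B = g^y mod p = 17^4 mod 229.
17^1 ≡ 17 (mod 229)
17^2 = (17^1)^2 ≡ 17^2 = 289 ≡ 60 (mod 229)
17^4 = (17^2)^2 ≡ 60^2 = 3600 ≡ 165 (mod 229)
So B = 165. The client then computes K = B^x mod p = 165^7 mod 229.
165^1 ≡ 165 (mod 229)
165^2 = (165^1)^2 ≡ 165^2 = 27225 ≡ 203 (mod 229)
165^4 = (165^2)^2 ≡ 203^2 = 41209 ≡ 218 (mod 229)
165^7 = 165^4 · 165^2 · 165^1 ≡ 218 · 203 · 165 ≡ 16 (mod 229).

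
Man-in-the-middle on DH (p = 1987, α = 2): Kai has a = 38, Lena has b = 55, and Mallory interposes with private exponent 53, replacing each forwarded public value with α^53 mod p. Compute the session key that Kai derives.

1691

Kai receives Mallory's public value M = 2^53 mod 1987 instead of the honest one.
2^1 ≡ 2 (mod 1987)
2^2 = (2^1)^2 ≡ 2^2 = 4 ≡ 4 (mod 1987)
2^4 = (2^2)^2 ≡ 4^2 = 16 ≡ 16 (mod 1987)
2^8 = (2^4)^2 ≡ 16^2 = 256 ≡ 256 (mod 1987)
2^16 = (2^8)^2 ≡ 256^2 = 65536 ≡ 1952 (mod 1987)
2^32 = (2^16)^2 ≡ 1952^2 = 3810304 ≡ 1225 (mod 1987)
2^53 = 2^32 · 2^16 · 2^4 · 2^1 ≡ 1225 · 1952 · 16 · 2 ≡ 1017 (mod 1987).
So M = 1017. Kai computes K = M^38 mod 1987.
1017^1 ≡ 1017 (mod 1987)
1017^2 = (1017^1)^2 ≡ 1017^2 = 1034289 ≡ 1049 (mod 1987)
1017^4 = (1017^2)^2 ≡ 1049^2 = 1100401 ≡ 1590 (mod 1987)
1017^8 = (1017^4)^2 ≡ 1590^2 = 2528100 ≡ 636 (mod 1987)
1017^16 = (1017^8)^2 ≡ 636^2 = 404496 ≡ 1135 (mod 1987)
1017^32 = (1017^16)^2 ≡ 1135^2 = 1288225 ≡ 649 (mod 1987)
1017^38 = 1017^32 · 1017^4 · 1017^2 ≡ 649 · 1590 · 1049 ≡ 1691 (mod 1987).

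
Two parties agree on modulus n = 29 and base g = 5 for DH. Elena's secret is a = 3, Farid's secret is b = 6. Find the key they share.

Elena sends A = g^a mod n = 5^3 mod 29.
5^1 ≡ 5 (mod 29)
5^2 = (5^1)^2 ≡ 5^2 = 25 ≡ 25 (mod 29)
5^3 = 5^2 · 5^1 ≡ 25 · 5 ≡ 9 (mod 29).
So A = 9. Farid then computes K = A^b mod n = 9^6 mod 29.
9^1 ≡ 9 (mod 29)
9^2 = (9^1)^2 ≡ 9^2 = 81 ≡ 23 (mod 29)
9^4 = (9^2)^2 ≡ 23^2 = 529 ≡ 7 (mod 29)
9^6 = 9^4 · 9^2 ≡ 7 · 23 ≡ 16 (mod 29).

16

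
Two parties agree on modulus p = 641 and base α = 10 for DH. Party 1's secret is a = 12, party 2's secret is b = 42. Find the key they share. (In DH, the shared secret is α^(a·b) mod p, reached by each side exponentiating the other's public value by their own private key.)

487

Party 2 sends B = α^b mod p = 10^42 mod 641.
10^1 ≡ 10 (mod 641)
10^2 = (10^1)^2 ≡ 10^2 = 100 ≡ 100 (mod 641)
10^4 = (10^2)^2 ≡ 100^2 = 10000 ≡ 385 (mod 641)
10^8 = (10^4)^2 ≡ 385^2 = 148225 ≡ 154 (mod 641)
10^16 = (10^8)^2 ≡ 154^2 = 23716 ≡ 640 (mod 641)
10^32 = (10^16)^2 ≡ 640^2 = 409600 ≡ 1 (mod 641)
10^42 = 10^32 · 10^8 · 10^2 ≡ 1 · 154 · 100 ≡ 16 (mod 641).
So B = 16. Party 1 then computes K = B^a mod p = 16^12 mod 641.
16^1 ≡ 16 (mod 641)
16^2 = (16^1)^2 ≡ 16^2 = 256 ≡ 256 (mod 641)
16^4 = (16^2)^2 ≡ 256^2 = 65536 ≡ 154 (mod 641)
16^8 = (16^4)^2 ≡ 154^2 = 23716 ≡ 640 (mod 641)
16^12 = 16^8 · 16^4 ≡ 640 · 154 ≡ 487 (mod 641).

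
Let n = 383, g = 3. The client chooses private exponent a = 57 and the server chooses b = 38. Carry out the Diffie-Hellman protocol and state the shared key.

The client sends A = g^a mod n = 3^57 mod 383.
3^1 ≡ 3 (mod 383)
3^2 = (3^1)^2 ≡ 3^2 = 9 ≡ 9 (mod 383)
3^4 = (3^2)^2 ≡ 9^2 = 81 ≡ 81 (mod 383)
3^8 = (3^4)^2 ≡ 81^2 = 6561 ≡ 50 (mod 383)
3^16 = (3^8)^2 ≡ 50^2 = 2500 ≡ 202 (mod 383)
3^32 = (3^16)^2 ≡ 202^2 = 40804 ≡ 206 (mod 383)
3^57 = 3^32 · 3^16 · 3^8 · 3^1 ≡ 206 · 202 · 50 · 3 ≡ 49 (mod 383).
So A = 49. The server then computes K = A^b mod n = 49^38 mod 383.
49^1 ≡ 49 (mod 383)
49^2 = (49^1)^2 ≡ 49^2 = 2401 ≡ 103 (mod 383)
49^4 = (49^2)^2 ≡ 103^2 = 10609 ≡ 268 (mod 383)
49^8 = (49^4)^2 ≡ 268^2 = 71824 ≡ 203 (mod 383)
49^16 = (49^8)^2 ≡ 203^2 = 41209 ≡ 228 (mod 383)
49^32 = (49^16)^2 ≡ 228^2 = 51984 ≡ 279 (mod 383)
49^38 = 49^32 · 49^4 · 49^2 ≡ 279 · 268 · 103 ≡ 152 (mod 383).

152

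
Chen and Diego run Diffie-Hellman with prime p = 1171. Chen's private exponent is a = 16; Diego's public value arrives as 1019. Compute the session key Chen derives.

49

Shared key K = 1019^16 mod 1171.
1019^1 ≡ 1019 (mod 1171)
1019^2 = (1019^1)^2 ≡ 1019^2 = 1038361 ≡ 855 (mod 1171)
1019^4 = (1019^2)^2 ≡ 855^2 = 731025 ≡ 321 (mod 1171)
1019^8 = (1019^4)^2 ≡ 321^2 = 103041 ≡ 1164 (mod 1171)
1019^16 = (1019^8)^2 ≡ 1164^2 = 1354896 ≡ 49 (mod 1171)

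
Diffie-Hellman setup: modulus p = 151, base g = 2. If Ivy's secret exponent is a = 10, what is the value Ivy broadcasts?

Public value = 2^10 (mod 151).
2^1 ≡ 2 (mod 151)
2^2 = (2^1)^2 ≡ 2^2 = 4 ≡ 4 (mod 151)
2^4 = (2^2)^2 ≡ 4^2 = 16 ≡ 16 (mod 151)
2^8 = (2^4)^2 ≡ 16^2 = 256 ≡ 105 (mod 151)
2^10 = 2^8 · 2^2 ≡ 105 · 4 ≡ 118 (mod 151).

118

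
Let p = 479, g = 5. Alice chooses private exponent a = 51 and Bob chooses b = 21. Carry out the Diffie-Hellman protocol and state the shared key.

231

Alice sends A = g^a mod p = 5^51 mod 479.
5^1 ≡ 5 (mod 479)
5^2 = (5^1)^2 ≡ 5^2 = 25 ≡ 25 (mod 479)
5^4 = (5^2)^2 ≡ 25^2 = 625 ≡ 146 (mod 479)
5^8 = (5^4)^2 ≡ 146^2 = 21316 ≡ 240 (mod 479)
5^16 = (5^8)^2 ≡ 240^2 = 57600 ≡ 120 (mod 479)
5^32 = (5^16)^2 ≡ 120^2 = 14400 ≡ 30 (mod 479)
5^51 = 5^32 · 5^16 · 5^2 · 5^1 ≡ 30 · 120 · 25 · 5 ≡ 219 (mod 479).
So A = 219. Bob then computes K = A^b mod p = 219^21 mod 479.
219^1 ≡ 219 (mod 479)
219^2 = (219^1)^2 ≡ 219^2 = 47961 ≡ 61 (mod 479)
219^4 = (219^2)^2 ≡ 61^2 = 3721 ≡ 368 (mod 479)
219^8 = (219^4)^2 ≡ 368^2 = 135424 ≡ 346 (mod 479)
219^16 = (219^8)^2 ≡ 346^2 = 119716 ≡ 445 (mod 479)
219^21 = 219^16 · 219^4 · 219^1 ≡ 445 · 368 · 219 ≡ 231 (mod 479).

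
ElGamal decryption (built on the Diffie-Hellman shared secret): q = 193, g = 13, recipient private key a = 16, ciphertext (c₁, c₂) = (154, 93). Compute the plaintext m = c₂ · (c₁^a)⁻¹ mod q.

187

Shared mask s = c₁^a mod q = 154^16 mod 193.
154^1 ≡ 154 (mod 193)
154^2 = (154^1)^2 ≡ 154^2 = 23716 ≡ 170 (mod 193)
154^4 = (154^2)^2 ≡ 170^2 = 28900 ≡ 143 (mod 193)
154^8 = (154^4)^2 ≡ 143^2 = 20449 ≡ 184 (mod 193)
154^16 = (154^8)^2 ≡ 184^2 = 33856 ≡ 81 (mod 193)
So s = 81; s⁻¹ ≡ 112 (mod 193).
m = c₂ · s⁻¹ mod 193 = 93 · 112 mod 193 = 187.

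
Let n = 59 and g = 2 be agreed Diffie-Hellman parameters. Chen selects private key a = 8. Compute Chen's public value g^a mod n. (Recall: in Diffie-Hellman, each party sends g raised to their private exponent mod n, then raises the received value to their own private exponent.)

Public value = 2^8 mod 59.
2^1 ≡ 2 (mod 59)
2^2 = (2^1)^2 ≡ 2^2 = 4 ≡ 4 (mod 59)
2^4 = (2^2)^2 ≡ 4^2 = 16 ≡ 16 (mod 59)
2^8 = (2^4)^2 ≡ 16^2 = 256 ≡ 20 (mod 59)

20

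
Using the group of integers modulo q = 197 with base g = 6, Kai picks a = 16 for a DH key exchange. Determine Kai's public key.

Public value = 6^16 mod 197.
6^1 ≡ 6 (mod 197)
6^2 = (6^1)^2 ≡ 6^2 = 36 ≡ 36 (mod 197)
6^4 = (6^2)^2 ≡ 36^2 = 1296 ≡ 114 (mod 197)
6^8 = (6^4)^2 ≡ 114^2 = 12996 ≡ 191 (mod 197)
6^16 = (6^8)^2 ≡ 191^2 = 36481 ≡ 36 (mod 197)

36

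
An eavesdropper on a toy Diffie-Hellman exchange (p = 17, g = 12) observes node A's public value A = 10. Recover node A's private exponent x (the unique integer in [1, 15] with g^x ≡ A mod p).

15

Try successive powers of 12 modulo 17:
12^1 ≡ 12
12^2 ≡ 8
12^3 ≡ 11
12^4 ≡ 13
12^5 ≡ 3
12^6 ≡ 2
12^7 ≡ 7
12^8 ≡ 16
12^9 ≡ 5
12^10 ≡ 9
12^11 ≡ 6
12^12 ≡ 4
12^13 ≡ 14
12^14 ≡ 15
12^15 ≡ 10
Found: x = 15.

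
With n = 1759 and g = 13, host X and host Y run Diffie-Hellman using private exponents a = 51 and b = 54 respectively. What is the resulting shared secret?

Host Y sends B = g^b mod n = 13^54 mod 1759.
13^1 ≡ 13 (mod 1759)
13^2 = (13^1)^2 ≡ 13^2 = 169 ≡ 169 (mod 1759)
13^4 = (13^2)^2 ≡ 169^2 = 28561 ≡ 417 (mod 1759)
13^8 = (13^4)^2 ≡ 417^2 = 173889 ≡ 1507 (mod 1759)
13^16 = (13^8)^2 ≡ 1507^2 = 2271049 ≡ 180 (mod 1759)
13^32 = (13^16)^2 ≡ 180^2 = 32400 ≡ 738 (mod 1759)
13^54 = 13^32 · 13^16 · 13^4 · 13^2 ≡ 738 · 180 · 417 · 169 ≡ 1373 (mod 1759).
So B = 1373. Host X then computes K = B^a mod n = 1373^51 mod 1759.
1373^1 ≡ 1373 (mod 1759)
1373^2 = (1373^1)^2 ≡ 1373^2 = 1885129 ≡ 1240 (mod 1759)
1373^4 = (1373^2)^2 ≡ 1240^2 = 1537600 ≡ 234 (mod 1759)
1373^8 = (1373^4)^2 ≡ 234^2 = 54756 ≡ 227 (mod 1759)
1373^16 = (1373^8)^2 ≡ 227^2 = 51529 ≡ 518 (mod 1759)
1373^32 = (1373^16)^2 ≡ 518^2 = 268324 ≡ 956 (mod 1759)
1373^51 = 1373^32 · 1373^16 · 1373^2 · 1373^1 ≡ 956 · 518 · 1240 · 1373 ≡ 1050 (mod 1759).

1050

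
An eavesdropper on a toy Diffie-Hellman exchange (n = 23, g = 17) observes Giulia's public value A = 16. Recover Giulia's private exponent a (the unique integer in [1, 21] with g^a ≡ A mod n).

Try successive powers of 17 modulo 23:
17^1 ≡ 17
17^2 ≡ 13
17^3 ≡ 14
17^4 ≡ 8
17^5 ≡ 21
17^6 ≡ 12
17^7 ≡ 20
17^8 ≡ 18
17^9 ≡ 7
17^10 ≡ 4
17^11 ≡ 22
17^12 ≡ 6
17^13 ≡ 10
17^14 ≡ 9
17^15 ≡ 15
17^16 ≡ 2
17^17 ≡ 11
17^18 ≡ 3
17^19 ≡ 5
17^20 ≡ 16
Found: a = 20.

20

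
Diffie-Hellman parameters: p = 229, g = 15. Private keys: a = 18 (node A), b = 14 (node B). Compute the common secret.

Node B sends B = g^b mod p = 15^14 mod 229.
15^1 ≡ 15 (mod 229)
15^2 = (15^1)^2 ≡ 15^2 = 225 ≡ 225 (mod 229)
15^4 = (15^2)^2 ≡ 225^2 = 50625 ≡ 16 (mod 229)
15^8 = (15^4)^2 ≡ 16^2 = 256 ≡ 27 (mod 229)
15^14 = 15^8 · 15^4 · 15^2 ≡ 27 · 16 · 225 ≡ 104 (mod 229).
So B = 104. Node A then computes K = B^a mod p = 104^18 mod 229.
104^1 ≡ 104 (mod 229)
104^2 = (104^1)^2 ≡ 104^2 = 10816 ≡ 53 (mod 229)
104^4 = (104^2)^2 ≡ 53^2 = 2809 ≡ 61 (mod 229)
104^8 = (104^4)^2 ≡ 61^2 = 3721 ≡ 57 (mod 229)
104^16 = (104^8)^2 ≡ 57^2 = 3249 ≡ 43 (mod 229)
104^18 = 104^16 · 104^2 ≡ 43 · 53 ≡ 218 (mod 229).

218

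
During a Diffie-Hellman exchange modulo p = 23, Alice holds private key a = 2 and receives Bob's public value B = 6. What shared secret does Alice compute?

13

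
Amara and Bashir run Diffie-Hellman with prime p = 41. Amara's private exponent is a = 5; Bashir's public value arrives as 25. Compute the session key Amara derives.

40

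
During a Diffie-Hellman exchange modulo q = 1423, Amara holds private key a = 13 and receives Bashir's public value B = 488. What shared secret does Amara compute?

Shared key K = 488^13 mod 1423.
488^1 ≡ 488 (mod 1423)
488^2 = (488^1)^2 ≡ 488^2 = 238144 ≡ 503 (mod 1423)
488^4 = (488^2)^2 ≡ 503^2 = 253009 ≡ 1138 (mod 1423)
488^8 = (488^4)^2 ≡ 1138^2 = 1295044 ≡ 114 (mod 1423)
488^13 = 488^8 · 488^4 · 488^1 ≡ 114 · 1138 · 488 ≡ 1369 (mod 1423).

1369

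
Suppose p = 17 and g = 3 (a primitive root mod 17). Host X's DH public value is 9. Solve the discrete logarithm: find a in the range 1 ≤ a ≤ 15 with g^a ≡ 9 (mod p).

Try successive powers of 3 modulo 17:
3^1 ≡ 3
3^2 ≡ 9
Found: a = 2.

2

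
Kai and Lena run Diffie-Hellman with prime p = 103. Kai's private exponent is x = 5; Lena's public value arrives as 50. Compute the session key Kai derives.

60

Shared key K = 50^5 mod 103.
50^1 ≡ 50 (mod 103)
50^2 = (50^1)^2 ≡ 50^2 = 2500 ≡ 28 (mod 103)
50^4 = (50^2)^2 ≡ 28^2 = 784 ≡ 63 (mod 103)
50^5 = 50^4 · 50^1 ≡ 63 · 50 ≡ 60 (mod 103).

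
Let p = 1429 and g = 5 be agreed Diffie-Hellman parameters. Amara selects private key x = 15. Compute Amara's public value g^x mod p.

Public value = 5^15 mod 1429.
5^1 ≡ 5 (mod 1429)
5^2 = (5^1)^2 ≡ 5^2 = 25 ≡ 25 (mod 1429)
5^4 = (5^2)^2 ≡ 25^2 = 625 ≡ 625 (mod 1429)
5^8 = (5^4)^2 ≡ 625^2 = 390625 ≡ 508 (mod 1429)
5^15 = 5^8 · 5^4 · 5^2 · 5^1 ≡ 508 · 625 · 25 · 5 ≡ 1312 (mod 1429).

1312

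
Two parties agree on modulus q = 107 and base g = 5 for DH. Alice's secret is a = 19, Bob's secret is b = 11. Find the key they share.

6

Alice sends A = g^a mod q = 5^19 mod 107.
5^1 ≡ 5 (mod 107)
5^2 = (5^1)^2 ≡ 5^2 = 25 ≡ 25 (mod 107)
5^4 = (5^2)^2 ≡ 25^2 = 625 ≡ 90 (mod 107)
5^8 = (5^4)^2 ≡ 90^2 = 8100 ≡ 75 (mod 107)
5^16 = (5^8)^2 ≡ 75^2 = 5625 ≡ 61 (mod 107)
5^19 = 5^16 · 5^2 · 5^1 ≡ 61 · 25 · 5 ≡ 28 (mod 107).
So A = 28. Bob then computes K = A^b mod q = 28^11 mod 107.
28^1 ≡ 28 (mod 107)
28^2 = (28^1)^2 ≡ 28^2 = 784 ≡ 35 (mod 107)
28^4 = (28^2)^2 ≡ 35^2 = 1225 ≡ 48 (mod 107)
28^8 = (28^4)^2 ≡ 48^2 = 2304 ≡ 57 (mod 107)
28^11 = 28^8 · 28^2 · 28^1 ≡ 57 · 35 · 28 ≡ 6 (mod 107).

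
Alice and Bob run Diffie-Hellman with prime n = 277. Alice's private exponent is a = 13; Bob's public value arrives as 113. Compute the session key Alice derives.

120

Shared key K = 113^13 mod 277.
113^1 ≡ 113 (mod 277)
113^2 = (113^1)^2 ≡ 113^2 = 12769 ≡ 27 (mod 277)
113^4 = (113^2)^2 ≡ 27^2 = 729 ≡ 175 (mod 277)
113^8 = (113^4)^2 ≡ 175^2 = 30625 ≡ 155 (mod 277)
113^13 = 113^8 · 113^4 · 113^1 ≡ 155 · 175 · 113 ≡ 120 (mod 277).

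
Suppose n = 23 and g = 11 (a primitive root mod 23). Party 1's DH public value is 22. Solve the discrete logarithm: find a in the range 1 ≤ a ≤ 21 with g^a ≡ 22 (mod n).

Try successive powers of 11 modulo 23:
11^1 ≡ 11
11^2 ≡ 6
11^3 ≡ 20
11^4 ≡ 13
11^5 ≡ 5
11^6 ≡ 9
11^7 ≡ 7
11^8 ≡ 8
11^9 ≡ 19
11^10 ≡ 2
11^11 ≡ 22
Found: a = 11.

11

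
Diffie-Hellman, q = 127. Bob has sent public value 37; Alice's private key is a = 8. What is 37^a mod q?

103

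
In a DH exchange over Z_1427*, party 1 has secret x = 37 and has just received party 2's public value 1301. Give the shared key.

Shared key K = 1301^37 mod 1427.
1301^1 ≡ 1301 (mod 1427)
1301^2 = (1301^1)^2 ≡ 1301^2 = 1692601 ≡ 179 (mod 1427)
1301^4 = (1301^2)^2 ≡ 179^2 = 32041 ≡ 647 (mod 1427)
1301^8 = (1301^4)^2 ≡ 647^2 = 418609 ≡ 498 (mod 1427)
1301^16 = (1301^8)^2 ≡ 498^2 = 248004 ≡ 1133 (mod 1427)
1301^32 = (1301^16)^2 ≡ 1133^2 = 1283689 ≡ 816 (mod 1427)
1301^37 = 1301^32 · 1301^4 · 1301^1 ≡ 816 · 647 · 1301 ≡ 507 (mod 1427).

507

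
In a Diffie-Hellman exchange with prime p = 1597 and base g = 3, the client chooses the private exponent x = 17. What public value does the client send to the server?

Public value = 3^17 mod 1597.
3^1 ≡ 3 (mod 1597)
3^2 = (3^1)^2 ≡ 3^2 = 9 ≡ 9 (mod 1597)
3^4 = (3^2)^2 ≡ 9^2 = 81 ≡ 81 (mod 1597)
3^8 = (3^4)^2 ≡ 81^2 = 6561 ≡ 173 (mod 1597)
3^16 = (3^8)^2 ≡ 173^2 = 29929 ≡ 1183 (mod 1597)
3^17 = 3^16 · 3^1 ≡ 1183 · 3 ≡ 355 (mod 1597).

355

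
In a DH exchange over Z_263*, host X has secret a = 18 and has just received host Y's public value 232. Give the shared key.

Shared key K = 232^18 mod 263.
232^1 ≡ 232 (mod 263)
232^2 = (232^1)^2 ≡ 232^2 = 53824 ≡ 172 (mod 263)
232^4 = (232^2)^2 ≡ 172^2 = 29584 ≡ 128 (mod 263)
232^8 = (232^4)^2 ≡ 128^2 = 16384 ≡ 78 (mod 263)
232^16 = (232^8)^2 ≡ 78^2 = 6084 ≡ 35 (mod 263)
232^18 = 232^16 · 232^2 ≡ 35 · 172 ≡ 234 (mod 263).

234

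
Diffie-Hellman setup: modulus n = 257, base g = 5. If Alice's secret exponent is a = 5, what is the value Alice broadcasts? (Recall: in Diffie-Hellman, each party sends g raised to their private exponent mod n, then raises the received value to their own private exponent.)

41

Public value = 5^5 (mod 257).
5^1 ≡ 5 (mod 257)
5^2 = (5^1)^2 ≡ 5^2 = 25 ≡ 25 (mod 257)
5^4 = (5^2)^2 ≡ 25^2 = 625 ≡ 111 (mod 257)
5^5 = 5^4 · 5^1 ≡ 111 · 5 ≡ 41 (mod 257).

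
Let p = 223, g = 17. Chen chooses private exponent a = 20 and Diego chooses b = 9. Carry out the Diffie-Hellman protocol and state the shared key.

Diego sends B = g^b mod p = 17^9 mod 223.
17^1 ≡ 17 (mod 223)
17^2 = (17^1)^2 ≡ 17^2 = 289 ≡ 66 (mod 223)
17^4 = (17^2)^2 ≡ 66^2 = 4356 ≡ 119 (mod 223)
17^8 = (17^4)^2 ≡ 119^2 = 14161 ≡ 112 (mod 223)
17^9 = 17^8 · 17^1 ≡ 112 · 17 ≡ 120 (mod 223).
So B = 120. Chen then computes K = B^a mod p = 120^20 mod 223.
120^1 ≡ 120 (mod 223)
120^2 = (120^1)^2 ≡ 120^2 = 14400 ≡ 128 (mod 223)
120^4 = (120^2)^2 ≡ 128^2 = 16384 ≡ 105 (mod 223)
120^8 = (120^4)^2 ≡ 105^2 = 11025 ≡ 98 (mod 223)
120^16 = (120^8)^2 ≡ 98^2 = 9604 ≡ 15 (mod 223)
120^20 = 120^16 · 120^4 ≡ 15 · 105 ≡ 14 (mod 223).

14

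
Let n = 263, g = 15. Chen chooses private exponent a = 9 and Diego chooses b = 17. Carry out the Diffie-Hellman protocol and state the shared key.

119

Diego sends B = g^b mod n = 15^17 mod 263.
15^1 ≡ 15 (mod 263)
15^2 = (15^1)^2 ≡ 15^2 = 225 ≡ 225 (mod 263)
15^4 = (15^2)^2 ≡ 225^2 = 50625 ≡ 129 (mod 263)
15^8 = (15^4)^2 ≡ 129^2 = 16641 ≡ 72 (mod 263)
15^16 = (15^8)^2 ≡ 72^2 = 5184 ≡ 187 (mod 263)
15^17 = 15^16 · 15^1 ≡ 187 · 15 ≡ 175 (mod 263).
So B = 175. Chen then computes K = B^a mod n = 175^9 mod 263.
175^1 ≡ 175 (mod 263)
175^2 = (175^1)^2 ≡ 175^2 = 30625 ≡ 117 (mod 263)
175^4 = (175^2)^2 ≡ 117^2 = 13689 ≡ 13 (mod 263)
175^8 = (175^4)^2 ≡ 13^2 = 169 ≡ 169 (mod 263)
175^9 = 175^8 · 175^1 ≡ 169 · 175 ≡ 119 (mod 263).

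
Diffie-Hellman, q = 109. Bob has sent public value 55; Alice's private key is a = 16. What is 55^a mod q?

Shared key K = 55^16 mod 109.
55^1 ≡ 55 (mod 109)
55^2 = (55^1)^2 ≡ 55^2 = 3025 ≡ 82 (mod 109)
55^4 = (55^2)^2 ≡ 82^2 = 6724 ≡ 75 (mod 109)
55^8 = (55^4)^2 ≡ 75^2 = 5625 ≡ 66 (mod 109)
55^16 = (55^8)^2 ≡ 66^2 = 4356 ≡ 105 (mod 109)

105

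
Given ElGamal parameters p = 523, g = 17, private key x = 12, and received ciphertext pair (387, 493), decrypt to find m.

185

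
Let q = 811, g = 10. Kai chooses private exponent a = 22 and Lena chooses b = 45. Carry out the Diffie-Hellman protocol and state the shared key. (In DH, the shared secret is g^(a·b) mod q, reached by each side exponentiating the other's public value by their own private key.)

796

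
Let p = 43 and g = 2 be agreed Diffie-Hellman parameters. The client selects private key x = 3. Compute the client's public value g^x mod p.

Public value = 2^3 mod 43.
2^1 ≡ 2 (mod 43)
2^2 = (2^1)^2 ≡ 2^2 = 4 ≡ 4 (mod 43)
2^3 = 2^2 · 2^1 ≡ 4 · 2 ≡ 8 (mod 43).

8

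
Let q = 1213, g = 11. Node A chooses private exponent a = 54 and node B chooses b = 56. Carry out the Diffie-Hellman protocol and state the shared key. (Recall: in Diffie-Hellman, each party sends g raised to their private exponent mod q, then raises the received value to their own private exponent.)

Node A sends A = g^a mod q = 11^54 mod 1213.
11^1 ≡ 11 (mod 1213)
11^2 = (11^1)^2 ≡ 11^2 = 121 ≡ 121 (mod 1213)
11^4 = (11^2)^2 ≡ 121^2 = 14641 ≡ 85 (mod 1213)
11^8 = (11^4)^2 ≡ 85^2 = 7225 ≡ 1160 (mod 1213)
11^16 = (11^8)^2 ≡ 1160^2 = 1345600 ≡ 383 (mod 1213)
11^32 = (11^16)^2 ≡ 383^2 = 146689 ≡ 1129 (mod 1213)
11^54 = 11^32 · 11^16 · 11^4 · 11^2 ≡ 1129 · 383 · 85 · 121 ≡ 398 (mod 1213).
So A = 398. Node B then computes K = A^b mod q = 398^56 mod 1213.
398^1 ≡ 398 (mod 1213)
398^2 = (398^1)^2 ≡ 398^2 = 158404 ≡ 714 (mod 1213)
398^4 = (398^2)^2 ≡ 714^2 = 509796 ≡ 336 (mod 1213)
398^8 = (398^4)^2 ≡ 336^2 = 112896 ≡ 87 (mod 1213)
398^16 = (398^8)^2 ≡ 87^2 = 7569 ≡ 291 (mod 1213)
398^32 = (398^16)^2 ≡ 291^2 = 84681 ≡ 984 (mod 1213)
398^56 = 398^32 · 398^16 · 398^8 ≡ 984 · 291 · 87 ≡ 547 (mod 1213).

547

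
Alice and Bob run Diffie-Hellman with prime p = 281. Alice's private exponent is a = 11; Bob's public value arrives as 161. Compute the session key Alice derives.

184

Shared key K = 161^11 mod 281.
161^1 ≡ 161 (mod 281)
161^2 = (161^1)^2 ≡ 161^2 = 25921 ≡ 69 (mod 281)
161^4 = (161^2)^2 ≡ 69^2 = 4761 ≡ 265 (mod 281)
161^8 = (161^4)^2 ≡ 265^2 = 70225 ≡ 256 (mod 281)
161^11 = 161^8 · 161^2 · 161^1 ≡ 256 · 69 · 161 ≡ 184 (mod 281).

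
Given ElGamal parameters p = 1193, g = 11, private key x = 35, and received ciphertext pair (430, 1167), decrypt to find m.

Shared mask s = c₁^x mod p = 430^35 mod 1193.
430^1 ≡ 430 (mod 1193)
430^2 = (430^1)^2 ≡ 430^2 = 184900 ≡ 1178 (mod 1193)
430^4 = (430^2)^2 ≡ 1178^2 = 1387684 ≡ 225 (mod 1193)
430^8 = (430^4)^2 ≡ 225^2 = 50625 ≡ 519 (mod 1193)
430^16 = (430^8)^2 ≡ 519^2 = 269361 ≡ 936 (mod 1193)
430^32 = (430^16)^2 ≡ 936^2 = 876096 ≡ 434 (mod 1193)
430^35 = 430^32 · 430^2 · 430^1 ≡ 434 · 1178 · 430 ≡ 671 (mod 1193).
So s = 671; s⁻¹ ≡ 1177 (mod 1193).
m = c₂ · s⁻¹ mod 1193 = 1167 · 1177 mod 1193 = 416.

416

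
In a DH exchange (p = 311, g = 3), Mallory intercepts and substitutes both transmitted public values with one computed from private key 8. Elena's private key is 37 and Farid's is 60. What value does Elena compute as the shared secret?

Elena receives Mallory's public value M = 3^8 mod 311 instead of the honest one.
3^1 ≡ 3 (mod 311)
3^2 = (3^1)^2 ≡ 3^2 = 9 ≡ 9 (mod 311)
3^4 = (3^2)^2 ≡ 9^2 = 81 ≡ 81 (mod 311)
3^8 = (3^4)^2 ≡ 81^2 = 6561 ≡ 30 (mod 311)
So M = 30. Elena computes K = M^37 mod 311.
30^1 ≡ 30 (mod 311)
30^2 = (30^1)^2 ≡ 30^2 = 900 ≡ 278 (mod 311)
30^4 = (30^2)^2 ≡ 278^2 = 77284 ≡ 156 (mod 311)
30^8 = (30^4)^2 ≡ 156^2 = 24336 ≡ 78 (mod 311)
30^16 = (30^8)^2 ≡ 78^2 = 6084 ≡ 175 (mod 311)
30^32 = (30^16)^2 ≡ 175^2 = 30625 ≡ 147 (mod 311)
30^37 = 30^32 · 30^4 · 30^1 ≡ 147 · 156 · 30 ≡ 28 (mod 311).

28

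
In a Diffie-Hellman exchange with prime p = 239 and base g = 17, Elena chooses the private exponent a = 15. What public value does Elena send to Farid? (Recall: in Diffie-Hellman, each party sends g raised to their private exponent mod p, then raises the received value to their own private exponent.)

Public value = 17^15 (mod 239).
17^1 ≡ 17 (mod 239)
17^2 = (17^1)^2 ≡ 17^2 = 289 ≡ 50 (mod 239)
17^4 = (17^2)^2 ≡ 50^2 = 2500 ≡ 110 (mod 239)
17^8 = (17^4)^2 ≡ 110^2 = 12100 ≡ 150 (mod 239)
17^15 = 17^8 · 17^4 · 17^2 · 17^1 ≡ 150 · 110 · 50 · 17 ≡ 2 (mod 239).

2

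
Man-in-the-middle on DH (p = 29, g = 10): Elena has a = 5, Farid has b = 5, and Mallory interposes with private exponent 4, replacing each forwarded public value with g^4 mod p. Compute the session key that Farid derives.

7

Farid receives Mallory's public value M = 10^4 mod 29 instead of the honest one.
10^1 ≡ 10 (mod 29)
10^2 = (10^1)^2 ≡ 10^2 = 100 ≡ 13 (mod 29)
10^4 = (10^2)^2 ≡ 13^2 = 169 ≡ 24 (mod 29)
So M = 24. Farid computes K = M^5 mod 29.
24^1 ≡ 24 (mod 29)
24^2 = (24^1)^2 ≡ 24^2 = 576 ≡ 25 (mod 29)
24^4 = (24^2)^2 ≡ 25^2 = 625 ≡ 16 (mod 29)
24^5 = 24^4 · 24^1 ≡ 16 · 24 ≡ 7 (mod 29).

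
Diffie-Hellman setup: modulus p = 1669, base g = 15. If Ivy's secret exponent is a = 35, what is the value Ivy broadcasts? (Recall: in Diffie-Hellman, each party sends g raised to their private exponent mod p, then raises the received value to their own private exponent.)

Public value = 15^{35} \pmod{1669}.
15^1 ≡ 15 (mod 1669)
15^2 = (15^1)^2 ≡ 15^2 = 225 ≡ 225 (mod 1669)
15^4 = (15^2)^2 ≡ 225^2 = 50625 ≡ 555 (mod 1669)
15^8 = (15^4)^2 ≡ 555^2 = 308025 ≡ 929 (mod 1669)
15^16 = (15^8)^2 ≡ 929^2 = 863041 ≡ 168 (mod 1669)
15^32 = (15^16)^2 ≡ 168^2 = 28224 ≡ 1520 (mod 1669)
15^35 = 15^32 · 15^2 · 15^1 ≡ 1520 · 225 · 15 ≡ 1163 (mod 1669).

1163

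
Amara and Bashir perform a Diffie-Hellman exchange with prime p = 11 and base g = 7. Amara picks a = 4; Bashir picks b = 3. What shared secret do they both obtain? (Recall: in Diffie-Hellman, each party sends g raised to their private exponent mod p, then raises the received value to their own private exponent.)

5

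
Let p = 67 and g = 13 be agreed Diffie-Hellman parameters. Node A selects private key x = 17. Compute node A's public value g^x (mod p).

Public value = 13^17 (mod 67).
13^1 ≡ 13 (mod 67)
13^2 = (13^1)^2 ≡ 13^2 = 169 ≡ 35 (mod 67)
13^4 = (13^2)^2 ≡ 35^2 = 1225 ≡ 19 (mod 67)
13^8 = (13^4)^2 ≡ 19^2 = 361 ≡ 26 (mod 67)
13^16 = (13^8)^2 ≡ 26^2 = 676 ≡ 6 (mod 67)
13^17 = 13^16 · 13^1 ≡ 6 · 13 ≡ 11 (mod 67).

11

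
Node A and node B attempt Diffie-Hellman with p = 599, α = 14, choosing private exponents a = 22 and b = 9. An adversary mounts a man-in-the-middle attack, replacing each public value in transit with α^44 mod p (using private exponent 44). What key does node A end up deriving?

231

Node A receives an adversary's public value M = 14^44 mod 599 instead of the honest one.
14^1 ≡ 14 (mod 599)
14^2 = (14^1)^2 ≡ 14^2 = 196 ≡ 196 (mod 599)
14^4 = (14^2)^2 ≡ 196^2 = 38416 ≡ 80 (mod 599)
14^8 = (14^4)^2 ≡ 80^2 = 6400 ≡ 410 (mod 599)
14^16 = (14^8)^2 ≡ 410^2 = 168100 ≡ 380 (mod 599)
14^32 = (14^16)^2 ≡ 380^2 = 144400 ≡ 41 (mod 599)
14^44 = 14^32 · 14^8 · 14^4 ≡ 41 · 410 · 80 ≡ 45 (mod 599).
So M = 45. Node A computes K = M^22 mod 599.
45^1 ≡ 45 (mod 599)
45^2 = (45^1)^2 ≡ 45^2 = 2025 ≡ 228 (mod 599)
45^4 = (45^2)^2 ≡ 228^2 = 51984 ≡ 470 (mod 599)
45^8 = (45^4)^2 ≡ 470^2 = 220900 ≡ 468 (mod 599)
45^16 = (45^8)^2 ≡ 468^2 = 219024 ≡ 389 (mod 599)
45^22 = 45^16 · 45^4 · 45^2 ≡ 389 · 470 · 228 ≡ 231 (mod 599).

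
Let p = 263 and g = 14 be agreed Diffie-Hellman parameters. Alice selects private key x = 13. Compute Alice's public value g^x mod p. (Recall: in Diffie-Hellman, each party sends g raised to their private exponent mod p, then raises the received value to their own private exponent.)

Public value = 14^13 mod 263.
14^1 ≡ 14 (mod 263)
14^2 = (14^1)^2 ≡ 14^2 = 196 ≡ 196 (mod 263)
14^4 = (14^2)^2 ≡ 196^2 = 38416 ≡ 18 (mod 263)
14^8 = (14^4)^2 ≡ 18^2 = 324 ≡ 61 (mod 263)
14^13 = 14^8 · 14^4 · 14^1 ≡ 61 · 18 · 14 ≡ 118 (mod 263).

118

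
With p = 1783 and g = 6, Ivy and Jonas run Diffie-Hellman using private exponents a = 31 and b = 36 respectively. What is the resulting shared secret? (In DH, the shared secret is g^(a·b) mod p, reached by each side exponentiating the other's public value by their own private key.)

1043

Ivy sends A = g^a mod p = 6^31 mod 1783.
6^1 ≡ 6 (mod 1783)
6^2 = (6^1)^2 ≡ 6^2 = 36 ≡ 36 (mod 1783)
6^4 = (6^2)^2 ≡ 36^2 = 1296 ≡ 1296 (mod 1783)
6^8 = (6^4)^2 ≡ 1296^2 = 1679616 ≡ 30 (mod 1783)
6^16 = (6^8)^2 ≡ 30^2 = 900 ≡ 900 (mod 1783)
6^31 = 6^16 · 6^8 · 6^4 · 6^2 · 6^1 ≡ 900 · 30 · 1296 · 36 · 6 ≡ 1275 (mod 1783).
So A = 1275. Jonas then computes K = A^b mod p = 1275^36 mod 1783.
1275^1 ≡ 1275 (mod 1783)
1275^2 = (1275^1)^2 ≡ 1275^2 = 1625625 ≡ 1312 (mod 1783)
1275^4 = (1275^2)^2 ≡ 1312^2 = 1721344 ≡ 749 (mod 1783)
1275^8 = (1275^4)^2 ≡ 749^2 = 561001 ≡ 1139 (mod 1783)
1275^16 = (1275^8)^2 ≡ 1139^2 = 1297321 ≡ 1080 (mod 1783)
1275^32 = (1275^16)^2 ≡ 1080^2 = 1166400 ≡ 318 (mod 1783)
1275^36 = 1275^32 · 1275^4 ≡ 318 · 749 ≡ 1043 (mod 1783).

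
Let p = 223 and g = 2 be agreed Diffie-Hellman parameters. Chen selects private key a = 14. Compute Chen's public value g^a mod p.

Public value = 2^14 mod 223.
2^1 ≡ 2 (mod 223)
2^2 = (2^1)^2 ≡ 2^2 = 4 ≡ 4 (mod 223)
2^4 = (2^2)^2 ≡ 4^2 = 16 ≡ 16 (mod 223)
2^8 = (2^4)^2 ≡ 16^2 = 256 ≡ 33 (mod 223)
2^14 = 2^8 · 2^4 · 2^2 ≡ 33 · 16 · 4 ≡ 105 (mod 223).

105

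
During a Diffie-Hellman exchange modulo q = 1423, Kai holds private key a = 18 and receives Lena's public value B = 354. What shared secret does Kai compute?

584

Shared key K = 354^18 mod 1423.
354^1 ≡ 354 (mod 1423)
354^2 = (354^1)^2 ≡ 354^2 = 125316 ≡ 92 (mod 1423)
354^4 = (354^2)^2 ≡ 92^2 = 8464 ≡ 1349 (mod 1423)
354^8 = (354^4)^2 ≡ 1349^2 = 1819801 ≡ 1207 (mod 1423)
354^16 = (354^8)^2 ≡ 1207^2 = 1456849 ≡ 1120 (mod 1423)
354^18 = 354^16 · 354^2 ≡ 1120 · 92 ≡ 584 (mod 1423).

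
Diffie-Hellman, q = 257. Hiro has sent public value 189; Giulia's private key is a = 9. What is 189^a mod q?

197

Shared key K = 189^9 mod 257.
189^1 ≡ 189 (mod 257)
189^2 = (189^1)^2 ≡ 189^2 = 35721 ≡ 255 (mod 257)
189^4 = (189^2)^2 ≡ 255^2 = 65025 ≡ 4 (mod 257)
189^8 = (189^4)^2 ≡ 4^2 = 16 ≡ 16 (mod 257)
189^9 = 189^8 · 189^1 ≡ 16 · 189 ≡ 197 (mod 257).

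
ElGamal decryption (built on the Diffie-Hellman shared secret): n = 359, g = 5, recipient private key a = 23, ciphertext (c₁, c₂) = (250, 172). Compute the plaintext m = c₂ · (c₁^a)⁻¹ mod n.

209

Shared mask s = c₁^a mod n = 250^23 mod 359.
250^1 ≡ 250 (mod 359)
250^2 = (250^1)^2 ≡ 250^2 = 62500 ≡ 34 (mod 359)
250^4 = (250^2)^2 ≡ 34^2 = 1156 ≡ 79 (mod 359)
250^8 = (250^4)^2 ≡ 79^2 = 6241 ≡ 138 (mod 359)
250^16 = (250^8)^2 ≡ 138^2 = 19044 ≡ 17 (mod 359)
250^23 = 250^16 · 250^4 · 250^2 · 250^1 ≡ 17 · 79 · 34 · 250 ≡ 18 (mod 359).
So s = 18; s⁻¹ ≡ 20 (mod 359).
m = c₂ · s⁻¹ mod 359 = 172 · 20 mod 359 = 209.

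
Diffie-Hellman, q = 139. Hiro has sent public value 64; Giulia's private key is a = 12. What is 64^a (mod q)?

131

Shared key K = 64^12 mod 139.
64^1 ≡ 64 (mod 139)
64^2 = (64^1)^2 ≡ 64^2 = 4096 ≡ 65 (mod 139)
64^4 = (64^2)^2 ≡ 65^2 = 4225 ≡ 55 (mod 139)
64^8 = (64^4)^2 ≡ 55^2 = 3025 ≡ 106 (mod 139)
64^12 = 64^8 · 64^4 ≡ 106 · 55 ≡ 131 (mod 139).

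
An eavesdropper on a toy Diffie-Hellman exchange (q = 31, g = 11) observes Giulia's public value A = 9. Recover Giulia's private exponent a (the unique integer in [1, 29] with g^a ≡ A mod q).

4

Try successive powers of 11 modulo 31:
11^1 ≡ 11
11^2 ≡ 28
11^3 ≡ 29
11^4 ≡ 9
Found: a = 4.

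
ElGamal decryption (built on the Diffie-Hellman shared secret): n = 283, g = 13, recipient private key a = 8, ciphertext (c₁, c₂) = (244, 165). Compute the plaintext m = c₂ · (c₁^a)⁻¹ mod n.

36

Shared mask s = c₁^a mod n = 244^8 mod 283.
244^1 ≡ 244 (mod 283)
244^2 = (244^1)^2 ≡ 244^2 = 59536 ≡ 106 (mod 283)
244^4 = (244^2)^2 ≡ 106^2 = 11236 ≡ 199 (mod 283)
244^8 = (244^4)^2 ≡ 199^2 = 39601 ≡ 264 (mod 283)
So s = 264; s⁻¹ ≡ 134 (mod 283).
m = c₂ · s⁻¹ mod 283 = 165 · 134 mod 283 = 36.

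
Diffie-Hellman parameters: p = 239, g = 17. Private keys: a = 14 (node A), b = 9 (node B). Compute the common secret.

Node A sends A = g^a mod p = 17^14 mod 239.
17^1 ≡ 17 (mod 239)
17^2 = (17^1)^2 ≡ 17^2 = 289 ≡ 50 (mod 239)
17^4 = (17^2)^2 ≡ 50^2 = 2500 ≡ 110 (mod 239)
17^8 = (17^4)^2 ≡ 110^2 = 12100 ≡ 150 (mod 239)
17^14 = 17^8 · 17^4 · 17^2 ≡ 150 · 110 · 50 ≡ 211 (mod 239).
So A = 211. Node B then computes K = A^b mod p = 211^9 mod 239.
211^1 ≡ 211 (mod 239)
211^2 = (211^1)^2 ≡ 211^2 = 44521 ≡ 67 (mod 239)
211^4 = (211^2)^2 ≡ 67^2 = 4489 ≡ 187 (mod 239)
211^8 = (211^4)^2 ≡ 187^2 = 34969 ≡ 75 (mod 239)
211^9 = 211^8 · 211^1 ≡ 75 · 211 ≡ 51 (mod 239).

51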